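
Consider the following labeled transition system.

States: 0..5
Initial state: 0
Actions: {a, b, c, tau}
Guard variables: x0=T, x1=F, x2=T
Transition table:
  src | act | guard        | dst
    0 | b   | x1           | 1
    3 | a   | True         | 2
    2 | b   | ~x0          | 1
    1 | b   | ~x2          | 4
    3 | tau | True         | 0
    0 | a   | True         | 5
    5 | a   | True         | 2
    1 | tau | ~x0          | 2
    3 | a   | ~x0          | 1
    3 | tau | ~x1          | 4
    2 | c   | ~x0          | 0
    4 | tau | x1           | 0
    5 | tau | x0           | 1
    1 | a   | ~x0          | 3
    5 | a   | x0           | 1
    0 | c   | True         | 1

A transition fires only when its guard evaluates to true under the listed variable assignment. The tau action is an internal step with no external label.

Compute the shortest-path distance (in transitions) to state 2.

Answer: 2

Working:
Layered search for 2:
  L0 = {0}
  L1 = {1,5}
  L2 = {2}
depth(2)=2, e.g. a·a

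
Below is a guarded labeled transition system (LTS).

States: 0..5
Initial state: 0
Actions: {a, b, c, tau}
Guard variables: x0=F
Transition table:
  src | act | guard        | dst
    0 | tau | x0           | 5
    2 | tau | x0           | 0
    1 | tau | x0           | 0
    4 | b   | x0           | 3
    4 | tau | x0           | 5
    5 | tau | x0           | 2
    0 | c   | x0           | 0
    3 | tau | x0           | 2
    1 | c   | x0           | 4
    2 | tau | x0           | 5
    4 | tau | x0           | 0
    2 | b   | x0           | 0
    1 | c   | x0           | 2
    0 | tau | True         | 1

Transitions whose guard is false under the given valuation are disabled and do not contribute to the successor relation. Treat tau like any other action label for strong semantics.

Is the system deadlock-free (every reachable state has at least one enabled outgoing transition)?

Answer: DEADLOCK at state 1

Trace:
R = {0,1}
  0: tau→1  [1 exit(s)]
  1: ∅  [no exit]
trace reaching 1: tau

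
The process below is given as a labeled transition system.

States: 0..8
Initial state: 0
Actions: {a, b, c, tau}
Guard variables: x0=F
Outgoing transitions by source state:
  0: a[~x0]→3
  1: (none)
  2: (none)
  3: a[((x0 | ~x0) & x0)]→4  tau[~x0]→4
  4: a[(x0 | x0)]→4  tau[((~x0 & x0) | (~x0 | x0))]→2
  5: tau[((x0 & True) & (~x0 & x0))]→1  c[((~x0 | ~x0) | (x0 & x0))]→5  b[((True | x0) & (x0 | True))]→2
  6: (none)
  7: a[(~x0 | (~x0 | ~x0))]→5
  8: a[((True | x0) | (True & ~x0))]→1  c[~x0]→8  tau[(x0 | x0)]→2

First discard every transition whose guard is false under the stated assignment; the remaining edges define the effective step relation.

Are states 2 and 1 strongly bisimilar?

Answer: BISIMILAR

Working:
Refine partition for ~:
  P[0] = {{0,1,2,3,4,5,6,7,8}}
  P[1] = {{0,7},{1,2,6},{3,4},{5},{8}}
  P[2] = {{0},{1,2,6},{3},{4},{5},{7},{8}}
Fixed point at round 3; 7 class(es).
class of 2: {1,2,6}; class of 1: {1,2,6}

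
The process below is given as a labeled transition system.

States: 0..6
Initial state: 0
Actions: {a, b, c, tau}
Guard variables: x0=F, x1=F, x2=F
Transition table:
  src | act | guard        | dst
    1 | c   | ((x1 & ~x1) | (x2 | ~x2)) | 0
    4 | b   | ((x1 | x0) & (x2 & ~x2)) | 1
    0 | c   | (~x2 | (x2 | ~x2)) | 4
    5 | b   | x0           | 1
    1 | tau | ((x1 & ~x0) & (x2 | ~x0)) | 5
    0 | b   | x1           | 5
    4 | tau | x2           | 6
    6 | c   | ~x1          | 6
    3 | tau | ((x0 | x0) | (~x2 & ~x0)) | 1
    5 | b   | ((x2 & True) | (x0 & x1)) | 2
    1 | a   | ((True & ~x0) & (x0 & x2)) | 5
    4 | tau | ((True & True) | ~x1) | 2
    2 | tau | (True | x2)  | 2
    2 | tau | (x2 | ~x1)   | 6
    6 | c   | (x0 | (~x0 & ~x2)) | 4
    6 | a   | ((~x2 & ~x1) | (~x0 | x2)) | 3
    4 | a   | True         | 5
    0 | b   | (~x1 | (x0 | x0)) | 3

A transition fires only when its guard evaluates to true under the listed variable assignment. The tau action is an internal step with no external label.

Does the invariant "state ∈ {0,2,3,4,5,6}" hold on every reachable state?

Answer: INVARIANT VIOLATED at state 1

Working:
Allowed set {0,2,3,4,5,6}
Reachable = {0,1,2,3,4,5,6}
  0: safe
  1: ✗ unsafe
  2: safe
  3: safe
  4: safe
  5: safe
  6: safe
counterexample path to 1: b·tau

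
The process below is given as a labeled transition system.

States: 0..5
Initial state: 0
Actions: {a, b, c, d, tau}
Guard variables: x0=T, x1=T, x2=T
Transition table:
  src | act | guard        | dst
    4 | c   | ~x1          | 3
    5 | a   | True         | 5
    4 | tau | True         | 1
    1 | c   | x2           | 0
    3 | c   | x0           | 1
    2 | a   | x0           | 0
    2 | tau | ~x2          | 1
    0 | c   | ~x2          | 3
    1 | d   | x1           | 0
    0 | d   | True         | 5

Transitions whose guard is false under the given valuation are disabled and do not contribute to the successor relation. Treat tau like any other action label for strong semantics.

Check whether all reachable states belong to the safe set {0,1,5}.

Allowed set {0,1,5}
Reach set: {0,5}
  0: safe
  5: safe

Answer: INVARIANT HOLDS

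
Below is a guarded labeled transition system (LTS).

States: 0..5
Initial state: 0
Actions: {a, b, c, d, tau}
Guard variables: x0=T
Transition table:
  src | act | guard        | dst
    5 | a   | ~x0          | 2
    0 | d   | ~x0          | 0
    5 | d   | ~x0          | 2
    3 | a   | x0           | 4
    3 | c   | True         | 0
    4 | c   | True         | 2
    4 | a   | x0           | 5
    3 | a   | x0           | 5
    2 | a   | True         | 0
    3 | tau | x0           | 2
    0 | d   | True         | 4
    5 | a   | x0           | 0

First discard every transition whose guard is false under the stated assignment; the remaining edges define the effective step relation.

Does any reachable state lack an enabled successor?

Reachable = {0,2,4,5}
  0: d→4  [1 out]
  2: a→0  [1 out]
  4: a→5  c→2  [2 out]
  5: a→0  [1 out]

Answer: DEADLOCK-FREE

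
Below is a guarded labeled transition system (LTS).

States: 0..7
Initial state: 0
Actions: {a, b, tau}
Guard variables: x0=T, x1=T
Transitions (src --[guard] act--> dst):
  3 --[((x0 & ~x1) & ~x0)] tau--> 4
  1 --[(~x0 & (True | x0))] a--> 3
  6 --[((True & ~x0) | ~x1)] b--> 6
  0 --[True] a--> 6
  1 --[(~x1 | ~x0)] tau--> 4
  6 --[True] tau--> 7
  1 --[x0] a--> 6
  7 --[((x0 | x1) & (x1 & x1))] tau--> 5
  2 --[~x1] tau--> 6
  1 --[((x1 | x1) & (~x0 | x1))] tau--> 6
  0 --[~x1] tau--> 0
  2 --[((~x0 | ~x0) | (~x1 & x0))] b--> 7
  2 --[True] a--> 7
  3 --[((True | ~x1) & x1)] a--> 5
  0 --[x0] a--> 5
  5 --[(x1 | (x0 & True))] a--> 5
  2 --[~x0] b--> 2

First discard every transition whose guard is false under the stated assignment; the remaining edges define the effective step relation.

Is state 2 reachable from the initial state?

Answer: UNREACHABLE

Working:
Guard filter leaves 9 enabled edge(s).
depth 0: {0}
depth 1: {5,6}  total {0,5,6}
depth 2: {7}  total {0,5,6,7}
R = {0,5,6,7}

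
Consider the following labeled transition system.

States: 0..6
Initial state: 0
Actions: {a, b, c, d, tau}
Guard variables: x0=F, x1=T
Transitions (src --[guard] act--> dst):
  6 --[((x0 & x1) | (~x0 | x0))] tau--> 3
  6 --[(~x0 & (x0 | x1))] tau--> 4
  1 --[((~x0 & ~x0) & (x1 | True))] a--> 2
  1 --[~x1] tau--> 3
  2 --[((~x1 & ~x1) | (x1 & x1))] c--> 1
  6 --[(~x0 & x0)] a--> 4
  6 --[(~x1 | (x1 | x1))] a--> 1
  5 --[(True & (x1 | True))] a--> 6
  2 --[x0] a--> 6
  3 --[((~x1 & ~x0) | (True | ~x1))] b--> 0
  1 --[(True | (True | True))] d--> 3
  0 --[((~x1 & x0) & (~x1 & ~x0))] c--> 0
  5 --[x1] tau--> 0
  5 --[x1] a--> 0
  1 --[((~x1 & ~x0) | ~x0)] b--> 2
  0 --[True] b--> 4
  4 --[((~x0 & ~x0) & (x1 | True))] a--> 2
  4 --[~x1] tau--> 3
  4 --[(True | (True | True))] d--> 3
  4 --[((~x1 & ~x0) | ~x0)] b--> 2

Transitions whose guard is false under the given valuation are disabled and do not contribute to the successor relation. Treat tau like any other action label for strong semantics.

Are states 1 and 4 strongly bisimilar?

Refine partition for ~:
  P[0] = {{0,1,2,3,4,5,6}}
  P[1] = {{0,3},{1,4},{2},{5,6}}
  P[2] = {{0},{1,4},{2},{3},{5},{6}}
6 equivalence class(es) (converged in 3)
[1]={1,4}  [4]={1,4}

Answer: BISIMILAR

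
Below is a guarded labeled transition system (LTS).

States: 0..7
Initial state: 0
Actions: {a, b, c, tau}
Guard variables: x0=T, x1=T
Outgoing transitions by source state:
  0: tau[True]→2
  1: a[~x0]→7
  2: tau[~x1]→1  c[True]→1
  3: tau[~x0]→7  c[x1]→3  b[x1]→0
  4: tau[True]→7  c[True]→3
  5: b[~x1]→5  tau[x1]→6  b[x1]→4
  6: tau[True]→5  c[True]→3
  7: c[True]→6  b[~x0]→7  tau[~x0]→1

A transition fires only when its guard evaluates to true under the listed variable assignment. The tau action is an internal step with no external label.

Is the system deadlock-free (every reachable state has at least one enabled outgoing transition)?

Reachable = {0,1,2}
  0: tau→2  [1 out]
  1: ∅  [deadlock]
  2: c→1  [1 out]
Path to 1: tau·c

Answer: DEADLOCK at state 1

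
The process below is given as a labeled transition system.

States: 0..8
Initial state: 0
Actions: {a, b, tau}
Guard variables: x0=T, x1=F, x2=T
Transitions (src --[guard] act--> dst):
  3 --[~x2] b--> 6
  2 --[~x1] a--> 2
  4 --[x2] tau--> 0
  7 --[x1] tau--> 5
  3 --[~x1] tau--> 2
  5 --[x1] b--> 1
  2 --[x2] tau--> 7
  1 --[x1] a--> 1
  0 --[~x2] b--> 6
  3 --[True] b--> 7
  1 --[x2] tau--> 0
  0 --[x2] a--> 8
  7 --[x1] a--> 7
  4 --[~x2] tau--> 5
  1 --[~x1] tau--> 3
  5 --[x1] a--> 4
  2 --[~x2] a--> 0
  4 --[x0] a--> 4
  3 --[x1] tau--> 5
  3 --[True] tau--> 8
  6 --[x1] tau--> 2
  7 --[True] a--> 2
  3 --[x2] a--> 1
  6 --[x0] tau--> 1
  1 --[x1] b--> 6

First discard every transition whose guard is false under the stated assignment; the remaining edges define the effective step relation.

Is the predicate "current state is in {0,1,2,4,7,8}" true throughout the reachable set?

Answer: INVARIANT HOLDS

Trace:
Inv-set: {0,1,2,4,7,8}
Reachable = {0,8}
  0: ok
  8: ok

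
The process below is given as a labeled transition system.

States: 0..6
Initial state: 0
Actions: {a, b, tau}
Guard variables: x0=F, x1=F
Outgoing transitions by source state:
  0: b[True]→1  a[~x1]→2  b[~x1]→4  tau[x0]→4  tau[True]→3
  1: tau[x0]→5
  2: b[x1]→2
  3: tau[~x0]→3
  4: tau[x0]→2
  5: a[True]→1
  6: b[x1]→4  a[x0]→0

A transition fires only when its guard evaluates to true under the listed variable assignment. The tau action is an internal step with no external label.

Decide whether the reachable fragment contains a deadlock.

R = {0,1,2,3,4}
  0: a→2  b→1  b→4  tau→3  [4 exit(s)]
  1: ∅  [STUCK]
  2: ∅  [STUCK]
  3: tau→3  [1 exit(s)]
  4: ∅  [STUCK]
Path to 1: b

Answer: DEADLOCK at state 1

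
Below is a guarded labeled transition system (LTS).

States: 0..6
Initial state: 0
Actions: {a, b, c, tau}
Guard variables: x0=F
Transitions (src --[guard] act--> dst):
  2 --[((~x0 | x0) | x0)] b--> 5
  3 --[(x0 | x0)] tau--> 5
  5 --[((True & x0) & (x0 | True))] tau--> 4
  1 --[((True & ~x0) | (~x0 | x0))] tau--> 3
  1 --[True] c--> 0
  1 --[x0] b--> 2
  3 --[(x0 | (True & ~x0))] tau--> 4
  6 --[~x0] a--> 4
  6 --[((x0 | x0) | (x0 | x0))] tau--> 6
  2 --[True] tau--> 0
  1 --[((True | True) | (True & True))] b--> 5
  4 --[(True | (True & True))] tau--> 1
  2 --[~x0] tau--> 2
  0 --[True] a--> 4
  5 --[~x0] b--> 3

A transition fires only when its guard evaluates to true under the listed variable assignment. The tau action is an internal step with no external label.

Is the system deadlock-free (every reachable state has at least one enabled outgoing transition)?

Answer: DEADLOCK-FREE

Working:
Reach set: {0,1,3,4,5}
  0: a→4  [1 out]
  1: b→5  c→0  tau→3  [3 out]
  3: tau→4  [1 out]
  4: tau→1  [1 out]
  5: b→3  [1 out]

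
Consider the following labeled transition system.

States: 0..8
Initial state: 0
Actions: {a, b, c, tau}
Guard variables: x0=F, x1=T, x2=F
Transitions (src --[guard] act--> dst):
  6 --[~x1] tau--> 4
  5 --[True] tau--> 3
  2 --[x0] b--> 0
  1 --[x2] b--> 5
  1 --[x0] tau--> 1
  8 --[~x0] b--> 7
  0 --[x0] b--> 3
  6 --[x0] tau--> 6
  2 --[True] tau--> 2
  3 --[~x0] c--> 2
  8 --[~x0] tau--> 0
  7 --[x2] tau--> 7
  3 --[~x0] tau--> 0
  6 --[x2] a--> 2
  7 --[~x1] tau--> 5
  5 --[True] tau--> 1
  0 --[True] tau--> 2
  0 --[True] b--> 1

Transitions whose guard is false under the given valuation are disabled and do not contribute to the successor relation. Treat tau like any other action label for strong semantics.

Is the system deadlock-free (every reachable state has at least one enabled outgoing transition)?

R = {0,1,2}
  0: b→1  tau→2  [2 exit(s)]
  1: ∅  [STUCK]
  2: tau→2  [1 exit(s)]
trace reaching 1: b

Answer: DEADLOCK at state 1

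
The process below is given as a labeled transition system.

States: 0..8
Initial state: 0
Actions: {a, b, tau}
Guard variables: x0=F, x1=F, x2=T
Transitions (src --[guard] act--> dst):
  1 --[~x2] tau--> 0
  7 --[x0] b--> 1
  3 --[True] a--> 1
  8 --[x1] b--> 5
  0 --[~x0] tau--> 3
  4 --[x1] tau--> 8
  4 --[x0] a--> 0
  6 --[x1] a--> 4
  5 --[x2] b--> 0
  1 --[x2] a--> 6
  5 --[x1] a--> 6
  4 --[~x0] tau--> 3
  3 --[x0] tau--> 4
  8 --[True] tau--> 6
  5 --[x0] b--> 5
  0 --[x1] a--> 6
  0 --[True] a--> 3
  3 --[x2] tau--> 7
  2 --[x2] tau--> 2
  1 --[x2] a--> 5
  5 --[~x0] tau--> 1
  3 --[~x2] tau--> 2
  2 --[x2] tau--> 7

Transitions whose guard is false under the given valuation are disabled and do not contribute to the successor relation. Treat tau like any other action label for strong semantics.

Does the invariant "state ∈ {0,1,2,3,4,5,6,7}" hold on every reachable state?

Safe = {0,1,2,3,4,5,6,7}
Reach set: {0,1,3,5,6,7}
  0: ✓
  1: ✓
  3: ✓
  5: ✓
  6: ✓
  7: ✓

Answer: INVARIANT HOLDS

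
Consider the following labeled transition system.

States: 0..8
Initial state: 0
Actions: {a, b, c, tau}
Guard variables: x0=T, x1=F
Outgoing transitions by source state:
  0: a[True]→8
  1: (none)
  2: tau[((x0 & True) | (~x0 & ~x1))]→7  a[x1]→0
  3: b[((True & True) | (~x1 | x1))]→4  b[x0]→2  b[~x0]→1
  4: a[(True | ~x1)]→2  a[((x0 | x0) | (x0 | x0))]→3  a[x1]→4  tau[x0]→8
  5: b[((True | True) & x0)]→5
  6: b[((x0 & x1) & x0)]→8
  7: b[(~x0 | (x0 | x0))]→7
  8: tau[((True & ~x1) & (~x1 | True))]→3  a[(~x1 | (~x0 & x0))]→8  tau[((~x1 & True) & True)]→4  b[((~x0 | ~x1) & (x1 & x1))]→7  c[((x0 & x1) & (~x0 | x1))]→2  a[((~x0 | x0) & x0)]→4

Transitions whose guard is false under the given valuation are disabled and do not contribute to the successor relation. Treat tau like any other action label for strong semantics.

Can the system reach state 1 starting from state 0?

Answer: UNREACHABLE

Analysis:
After dropping false guards: 13 live edges.
depth 0: {0}
depth 1: {8}  total {0,8}
depth 2: {3,4}  total {0,3,4,8}
depth 3: {2}  total {0,2,3,4,8}
depth 4: {7}  total {0,2,3,4,7,8}
Reachable = {0,2,3,4,7,8}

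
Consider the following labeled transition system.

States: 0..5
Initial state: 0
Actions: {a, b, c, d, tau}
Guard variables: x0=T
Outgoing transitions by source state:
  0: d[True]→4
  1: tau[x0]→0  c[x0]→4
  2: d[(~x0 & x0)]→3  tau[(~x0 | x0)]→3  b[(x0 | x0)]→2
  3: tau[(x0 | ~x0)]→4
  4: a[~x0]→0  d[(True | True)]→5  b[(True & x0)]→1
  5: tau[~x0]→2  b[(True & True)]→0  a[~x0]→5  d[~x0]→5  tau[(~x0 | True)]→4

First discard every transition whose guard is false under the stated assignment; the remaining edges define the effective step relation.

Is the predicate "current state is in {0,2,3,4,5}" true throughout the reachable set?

Safe = {0,2,3,4,5}
R = {0,1,4,5}
  0: safe
  1: outside
  4: safe
  5: safe
witness against invariant: d·b → 1

Answer: INVARIANT VIOLATED at state 1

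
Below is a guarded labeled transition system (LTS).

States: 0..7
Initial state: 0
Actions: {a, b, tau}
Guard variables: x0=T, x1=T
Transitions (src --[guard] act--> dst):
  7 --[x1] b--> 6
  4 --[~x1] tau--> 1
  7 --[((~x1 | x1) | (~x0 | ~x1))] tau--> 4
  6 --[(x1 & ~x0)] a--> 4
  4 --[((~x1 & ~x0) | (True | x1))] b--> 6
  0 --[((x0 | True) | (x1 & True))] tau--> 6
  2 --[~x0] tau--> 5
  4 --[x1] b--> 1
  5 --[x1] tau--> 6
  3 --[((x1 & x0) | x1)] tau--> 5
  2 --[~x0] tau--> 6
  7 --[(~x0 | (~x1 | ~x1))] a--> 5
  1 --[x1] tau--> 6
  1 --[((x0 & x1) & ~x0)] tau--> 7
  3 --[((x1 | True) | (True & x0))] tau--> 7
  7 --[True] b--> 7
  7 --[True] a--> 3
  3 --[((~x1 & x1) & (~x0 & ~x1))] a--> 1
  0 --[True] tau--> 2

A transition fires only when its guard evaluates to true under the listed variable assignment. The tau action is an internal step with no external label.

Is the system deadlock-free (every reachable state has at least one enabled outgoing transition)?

Answer: DEADLOCK at state 2

Analysis:
Reachable = {0,2,6}
  0: tau→2  tau→6  [2 out]
  2: ∅  [no exit]
  6: ∅  [no exit]
trace reaching 2: tau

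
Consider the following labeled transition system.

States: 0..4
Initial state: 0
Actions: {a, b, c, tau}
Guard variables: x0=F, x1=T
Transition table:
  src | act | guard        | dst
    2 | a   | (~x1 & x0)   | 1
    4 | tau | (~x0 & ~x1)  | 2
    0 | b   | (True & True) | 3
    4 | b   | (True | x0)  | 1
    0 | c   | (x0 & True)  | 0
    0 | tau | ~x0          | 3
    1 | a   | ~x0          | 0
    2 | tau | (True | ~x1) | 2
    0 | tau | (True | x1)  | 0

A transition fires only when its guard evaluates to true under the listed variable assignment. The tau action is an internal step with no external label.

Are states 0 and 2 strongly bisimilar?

Answer: NOT BISIMILAR

Working:
Refine partition for ~:
  P[0] = {{0,1,2,3,4}}
  P[1] = {{0},{1},{2},{3},{4}}
5 equivalence class(es) (converged in 2)
class of 0: {0}; class of 2: {2}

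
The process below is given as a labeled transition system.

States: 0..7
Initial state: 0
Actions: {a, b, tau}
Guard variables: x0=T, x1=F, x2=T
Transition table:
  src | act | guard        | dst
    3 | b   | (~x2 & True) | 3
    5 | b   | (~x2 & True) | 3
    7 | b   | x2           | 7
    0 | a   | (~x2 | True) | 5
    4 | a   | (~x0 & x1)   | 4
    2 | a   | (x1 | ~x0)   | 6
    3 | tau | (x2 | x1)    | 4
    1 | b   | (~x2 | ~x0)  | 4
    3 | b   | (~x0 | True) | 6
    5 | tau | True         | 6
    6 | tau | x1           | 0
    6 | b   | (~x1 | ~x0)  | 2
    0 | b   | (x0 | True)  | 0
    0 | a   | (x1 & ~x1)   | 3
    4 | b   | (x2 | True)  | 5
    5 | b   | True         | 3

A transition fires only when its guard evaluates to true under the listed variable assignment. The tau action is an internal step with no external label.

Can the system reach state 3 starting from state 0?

Answer: REACHABLE

Analysis:
9 transition(s) survive guard evaluation.
depth 0: {0}
depth 1: {5}  now seen {0,5}
depth 2: {3,6}  now seen {0,3,5,6}
depth 3: {2,4}  now seen {0,2,3,4,5,6}
Reachable = {0,2,3,4,5,6}
Path to 3: a·b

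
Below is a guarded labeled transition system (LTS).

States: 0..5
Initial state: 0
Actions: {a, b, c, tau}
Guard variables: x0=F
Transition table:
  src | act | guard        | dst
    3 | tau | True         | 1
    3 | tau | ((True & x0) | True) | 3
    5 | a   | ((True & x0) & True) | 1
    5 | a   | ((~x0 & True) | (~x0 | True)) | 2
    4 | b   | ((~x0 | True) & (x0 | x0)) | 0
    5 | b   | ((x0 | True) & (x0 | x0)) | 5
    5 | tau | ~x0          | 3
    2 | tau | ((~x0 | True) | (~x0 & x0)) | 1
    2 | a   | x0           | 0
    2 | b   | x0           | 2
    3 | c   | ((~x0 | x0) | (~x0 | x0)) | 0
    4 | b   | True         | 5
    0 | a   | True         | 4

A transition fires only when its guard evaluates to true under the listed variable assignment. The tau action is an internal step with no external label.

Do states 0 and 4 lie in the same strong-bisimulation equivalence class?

Compute ~ classes (split until stable):
  round 0: {{0,1,2,3,4,5}}
  round 1: {{0},{1},{2},{3},{4},{5}}
stable after 2 split(s): 6 block(s)
[0]={0}  [4]={4}

Answer: NOT BISIMILAR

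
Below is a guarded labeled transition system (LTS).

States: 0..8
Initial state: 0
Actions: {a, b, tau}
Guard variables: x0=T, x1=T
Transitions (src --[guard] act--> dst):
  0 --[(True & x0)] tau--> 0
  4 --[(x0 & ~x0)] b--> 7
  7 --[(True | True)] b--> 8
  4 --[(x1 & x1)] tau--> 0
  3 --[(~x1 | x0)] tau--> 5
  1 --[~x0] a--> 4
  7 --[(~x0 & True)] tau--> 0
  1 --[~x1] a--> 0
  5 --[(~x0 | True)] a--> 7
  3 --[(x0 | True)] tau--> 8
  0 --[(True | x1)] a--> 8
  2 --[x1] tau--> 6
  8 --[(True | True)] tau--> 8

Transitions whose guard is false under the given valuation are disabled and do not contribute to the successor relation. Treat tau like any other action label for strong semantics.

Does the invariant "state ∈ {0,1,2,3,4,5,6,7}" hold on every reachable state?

Safe = {0,1,2,3,4,5,6,7}
Reach set: {0,8}
  0: safe
  8: outside
reach 8 via a — violates

Answer: INVARIANT VIOLATED at state 8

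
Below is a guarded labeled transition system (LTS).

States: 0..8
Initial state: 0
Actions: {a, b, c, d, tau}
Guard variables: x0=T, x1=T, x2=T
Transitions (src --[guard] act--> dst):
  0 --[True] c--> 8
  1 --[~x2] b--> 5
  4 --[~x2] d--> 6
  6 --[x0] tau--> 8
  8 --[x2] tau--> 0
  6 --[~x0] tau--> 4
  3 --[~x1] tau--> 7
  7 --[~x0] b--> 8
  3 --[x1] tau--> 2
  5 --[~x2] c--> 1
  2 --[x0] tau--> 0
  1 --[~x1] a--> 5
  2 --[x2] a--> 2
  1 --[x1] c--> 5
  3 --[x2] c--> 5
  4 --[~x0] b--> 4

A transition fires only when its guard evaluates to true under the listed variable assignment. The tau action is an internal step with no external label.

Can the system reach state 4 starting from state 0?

Guard filter leaves 8 enabled edge(s).
depth 0: {0}
depth 1: {8}  cumulative {0,8}
R = {0,8}

Answer: UNREACHABLE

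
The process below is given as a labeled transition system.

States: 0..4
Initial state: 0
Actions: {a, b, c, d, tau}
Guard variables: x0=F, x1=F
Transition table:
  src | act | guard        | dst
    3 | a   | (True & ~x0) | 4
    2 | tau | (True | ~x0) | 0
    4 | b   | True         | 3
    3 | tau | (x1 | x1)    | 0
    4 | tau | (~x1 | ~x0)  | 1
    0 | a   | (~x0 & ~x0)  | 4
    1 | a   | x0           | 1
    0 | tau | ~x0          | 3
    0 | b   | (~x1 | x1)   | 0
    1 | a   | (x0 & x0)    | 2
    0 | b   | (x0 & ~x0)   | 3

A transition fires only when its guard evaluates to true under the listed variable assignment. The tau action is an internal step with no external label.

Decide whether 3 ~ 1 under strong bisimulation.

Refine partition for ~:
  P[0] = {{0,1,2,3,4}}
  P[1] = {{0},{1},{2},{3},{4}}
Fixed point at round 2; 5 class(es).
class of 3: {3}; class of 1: {1}

Answer: NOT BISIMILAR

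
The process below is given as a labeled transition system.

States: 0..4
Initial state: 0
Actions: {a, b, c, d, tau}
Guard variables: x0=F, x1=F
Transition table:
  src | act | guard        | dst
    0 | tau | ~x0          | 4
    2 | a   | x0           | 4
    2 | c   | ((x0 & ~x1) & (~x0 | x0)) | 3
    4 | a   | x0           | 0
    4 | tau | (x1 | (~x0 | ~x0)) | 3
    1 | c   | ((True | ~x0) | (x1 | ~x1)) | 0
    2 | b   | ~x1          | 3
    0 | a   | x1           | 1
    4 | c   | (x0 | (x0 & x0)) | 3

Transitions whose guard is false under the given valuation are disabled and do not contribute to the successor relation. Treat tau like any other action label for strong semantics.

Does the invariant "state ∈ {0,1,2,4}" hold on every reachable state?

Safe = {0,1,2,4}
R = {0,3,4}
  0: ✓
  3: VIOLATES
  4: ✓
witness against invariant: tau·tau → 3

Answer: INVARIANT VIOLATED at state 3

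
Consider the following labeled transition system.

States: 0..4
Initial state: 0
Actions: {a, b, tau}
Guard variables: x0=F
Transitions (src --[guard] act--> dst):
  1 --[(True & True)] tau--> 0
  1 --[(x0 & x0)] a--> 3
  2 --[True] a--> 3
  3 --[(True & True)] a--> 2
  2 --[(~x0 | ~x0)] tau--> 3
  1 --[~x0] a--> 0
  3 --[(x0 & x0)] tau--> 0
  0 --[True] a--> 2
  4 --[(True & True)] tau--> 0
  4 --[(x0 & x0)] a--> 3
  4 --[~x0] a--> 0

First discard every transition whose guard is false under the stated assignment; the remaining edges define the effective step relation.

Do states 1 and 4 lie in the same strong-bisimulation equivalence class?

Answer: BISIMILAR

Analysis:
Bisimulation quotient by refinement:
  P[0] = {{0,1,2,3,4}}
  P[1] = {{0,3},{1,2,4}}
2 equivalence class(es) (converged in 2)
class of 1: {1,2,4}; class of 4: {1,2,4}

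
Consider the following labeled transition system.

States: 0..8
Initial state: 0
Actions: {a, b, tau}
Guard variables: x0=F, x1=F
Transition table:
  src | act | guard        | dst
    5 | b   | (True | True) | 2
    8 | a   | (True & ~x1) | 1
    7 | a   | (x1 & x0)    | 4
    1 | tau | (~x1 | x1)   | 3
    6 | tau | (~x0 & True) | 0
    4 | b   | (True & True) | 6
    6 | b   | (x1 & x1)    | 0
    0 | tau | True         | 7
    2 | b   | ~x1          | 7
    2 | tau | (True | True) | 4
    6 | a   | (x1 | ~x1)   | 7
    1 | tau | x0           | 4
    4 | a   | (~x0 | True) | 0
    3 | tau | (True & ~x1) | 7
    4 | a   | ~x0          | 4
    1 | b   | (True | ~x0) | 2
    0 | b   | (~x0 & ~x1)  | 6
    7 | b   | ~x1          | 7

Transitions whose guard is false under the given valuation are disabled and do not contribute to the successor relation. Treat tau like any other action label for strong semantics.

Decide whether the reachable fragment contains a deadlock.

Answer: DEADLOCK-FREE

Trace:
Reachable = {0,6,7}
  0: b→6  tau→7  [2 exit(s)]
  6: a→7  tau→0  [2 exit(s)]
  7: b→7  [1 exit(s)]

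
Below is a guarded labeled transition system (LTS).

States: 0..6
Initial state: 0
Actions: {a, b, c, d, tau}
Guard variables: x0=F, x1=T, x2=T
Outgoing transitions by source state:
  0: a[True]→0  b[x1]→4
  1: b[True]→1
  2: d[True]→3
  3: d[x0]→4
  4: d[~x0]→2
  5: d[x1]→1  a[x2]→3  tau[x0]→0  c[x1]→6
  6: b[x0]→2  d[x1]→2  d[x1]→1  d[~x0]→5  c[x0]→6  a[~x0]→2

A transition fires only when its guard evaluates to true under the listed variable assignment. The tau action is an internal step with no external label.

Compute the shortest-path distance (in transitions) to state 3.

Layered search for 3:
  depth 0: {0}
  depth 1: {4}
  depth 2: {2}
  depth 3: {3}
first hit 3 at d=3 via b·d·d

Answer: 3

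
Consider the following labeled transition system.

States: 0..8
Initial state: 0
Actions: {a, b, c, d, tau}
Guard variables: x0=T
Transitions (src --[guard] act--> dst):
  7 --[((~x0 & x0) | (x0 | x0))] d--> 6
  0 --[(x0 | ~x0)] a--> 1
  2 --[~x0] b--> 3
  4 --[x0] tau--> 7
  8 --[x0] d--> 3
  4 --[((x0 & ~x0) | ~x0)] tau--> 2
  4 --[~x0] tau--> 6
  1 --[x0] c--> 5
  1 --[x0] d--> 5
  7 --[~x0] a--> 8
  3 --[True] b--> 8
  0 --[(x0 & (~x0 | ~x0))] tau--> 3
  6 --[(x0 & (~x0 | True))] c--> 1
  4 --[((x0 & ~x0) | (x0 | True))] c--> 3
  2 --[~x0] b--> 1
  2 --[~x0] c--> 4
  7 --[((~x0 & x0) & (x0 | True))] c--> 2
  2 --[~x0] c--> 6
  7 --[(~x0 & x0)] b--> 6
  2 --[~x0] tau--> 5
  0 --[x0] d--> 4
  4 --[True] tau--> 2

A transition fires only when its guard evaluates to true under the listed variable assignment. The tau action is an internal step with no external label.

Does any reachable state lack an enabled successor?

Answer: DEADLOCK at state 2

Working:
Reach set: {0,1,2,3,4,5,6,7,8}
  0: a→1  d→4  [deg 2]
  1: c→5  d→5  [deg 2]
  2: ∅  [STUCK]
  3: b→8  [deg 1]
  4: c→3  tau→2  tau→7  [deg 3]
  5: ∅  [STUCK]
  6: c→1  [deg 1]
  7: d→6  [deg 1]
  8: d→3  [deg 1]
trace reaching 2: d·tau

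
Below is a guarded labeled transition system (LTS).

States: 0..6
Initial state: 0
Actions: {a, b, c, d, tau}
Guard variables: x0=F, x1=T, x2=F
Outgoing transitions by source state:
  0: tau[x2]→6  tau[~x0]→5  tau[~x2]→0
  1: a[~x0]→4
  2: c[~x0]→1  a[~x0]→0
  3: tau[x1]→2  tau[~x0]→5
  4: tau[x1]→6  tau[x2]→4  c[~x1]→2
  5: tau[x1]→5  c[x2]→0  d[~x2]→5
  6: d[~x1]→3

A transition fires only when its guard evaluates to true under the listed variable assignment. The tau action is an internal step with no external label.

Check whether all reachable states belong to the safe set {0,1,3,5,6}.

Answer: INVARIANT HOLDS

Working:
Inv-set: {0,1,3,5,6}
R = {0,5}
  0: ✓
  5: ✓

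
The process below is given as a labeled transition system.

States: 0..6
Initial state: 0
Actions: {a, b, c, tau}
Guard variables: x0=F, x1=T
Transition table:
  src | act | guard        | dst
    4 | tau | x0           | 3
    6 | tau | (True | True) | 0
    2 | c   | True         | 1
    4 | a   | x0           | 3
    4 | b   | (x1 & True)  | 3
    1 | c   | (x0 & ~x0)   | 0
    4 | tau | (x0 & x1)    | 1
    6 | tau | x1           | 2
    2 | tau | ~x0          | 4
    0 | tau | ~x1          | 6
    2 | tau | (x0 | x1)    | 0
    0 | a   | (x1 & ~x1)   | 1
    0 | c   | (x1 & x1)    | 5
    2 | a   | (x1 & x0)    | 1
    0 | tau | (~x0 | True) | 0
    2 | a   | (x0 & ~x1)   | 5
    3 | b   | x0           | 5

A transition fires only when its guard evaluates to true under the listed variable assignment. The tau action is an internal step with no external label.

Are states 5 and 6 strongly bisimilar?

Answer: NOT BISIMILAR

Analysis:
Refine partition for ~:
  P[0] = {{0,1,2,3,4,5,6}}
  P[1] = {{0,2},{1,3,5},{4},{6}}
  P[2] = {{0},{1,3,5},{2},{4},{6}}
5 equivalence class(es) (converged in 3)
5∈{1,3,5}, 6∈{6}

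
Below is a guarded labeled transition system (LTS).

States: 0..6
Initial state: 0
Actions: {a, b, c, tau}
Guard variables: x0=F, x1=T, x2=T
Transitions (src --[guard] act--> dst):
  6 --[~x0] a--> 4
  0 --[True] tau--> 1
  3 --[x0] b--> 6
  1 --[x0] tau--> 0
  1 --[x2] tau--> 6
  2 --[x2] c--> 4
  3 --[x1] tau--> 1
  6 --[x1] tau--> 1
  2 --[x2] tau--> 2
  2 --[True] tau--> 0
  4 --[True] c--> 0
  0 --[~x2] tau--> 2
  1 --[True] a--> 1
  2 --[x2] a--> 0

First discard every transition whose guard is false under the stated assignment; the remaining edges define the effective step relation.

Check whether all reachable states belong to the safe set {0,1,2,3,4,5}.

Answer: INVARIANT VIOLATED at state 6

Working:
Allowed set {0,1,2,3,4,5}
R = {0,1,4,6}
  0: ok
  1: ok
  4: ok
  6: VIOLATES
reach 6 via tau·tau — violates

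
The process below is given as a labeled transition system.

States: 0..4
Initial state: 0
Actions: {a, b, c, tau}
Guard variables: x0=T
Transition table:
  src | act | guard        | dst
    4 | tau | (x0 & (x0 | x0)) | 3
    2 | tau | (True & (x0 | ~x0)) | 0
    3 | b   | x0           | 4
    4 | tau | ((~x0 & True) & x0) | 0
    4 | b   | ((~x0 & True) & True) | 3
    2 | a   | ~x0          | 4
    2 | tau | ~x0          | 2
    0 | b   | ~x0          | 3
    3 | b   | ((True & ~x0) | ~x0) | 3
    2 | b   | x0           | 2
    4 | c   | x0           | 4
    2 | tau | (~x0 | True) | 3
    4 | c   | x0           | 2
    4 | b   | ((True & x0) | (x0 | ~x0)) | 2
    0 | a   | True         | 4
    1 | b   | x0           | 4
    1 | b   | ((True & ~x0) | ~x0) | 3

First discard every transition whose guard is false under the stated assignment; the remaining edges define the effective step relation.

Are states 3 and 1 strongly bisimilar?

Compute ~ classes (split until stable):
  π0 = {{0,1,2,3,4}}
  π1 = {{0},{1,3},{2},{4}}
stable after 2 split(s): 4 block(s)
class of 3: {1,3}; class of 1: {1,3}

Answer: BISIMILAR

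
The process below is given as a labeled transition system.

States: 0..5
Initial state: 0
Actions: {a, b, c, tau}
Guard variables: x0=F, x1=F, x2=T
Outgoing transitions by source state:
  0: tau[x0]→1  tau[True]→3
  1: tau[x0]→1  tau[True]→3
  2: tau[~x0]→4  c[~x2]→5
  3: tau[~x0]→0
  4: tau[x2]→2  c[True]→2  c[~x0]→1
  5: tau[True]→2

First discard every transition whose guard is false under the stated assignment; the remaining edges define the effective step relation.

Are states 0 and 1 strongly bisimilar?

Answer: BISIMILAR

Trace:
Bisimulation quotient by refinement:
  π0 = {{0,1,2,3,4,5}}
  π1 = {{0,1,2,3,5},{4}}
  π2 = {{0,1,3,5},{2},{4}}
  π3 = {{0,1,3},{2},{4},{5}}
4 equivalence class(es) (converged in 4)
0∈{0,1,3}, 1∈{0,1,3}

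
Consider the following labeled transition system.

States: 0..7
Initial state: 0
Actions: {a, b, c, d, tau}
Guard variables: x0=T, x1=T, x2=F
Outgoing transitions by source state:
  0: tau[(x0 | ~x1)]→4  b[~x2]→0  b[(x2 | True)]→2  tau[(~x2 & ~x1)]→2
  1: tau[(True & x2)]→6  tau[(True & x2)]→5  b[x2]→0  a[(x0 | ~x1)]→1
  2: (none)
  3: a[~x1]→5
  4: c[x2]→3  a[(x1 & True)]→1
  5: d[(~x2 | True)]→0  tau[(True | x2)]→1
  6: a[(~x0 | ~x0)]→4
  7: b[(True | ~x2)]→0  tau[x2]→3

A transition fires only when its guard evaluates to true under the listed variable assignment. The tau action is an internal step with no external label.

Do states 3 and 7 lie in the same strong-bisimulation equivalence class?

Refine partition for ~:
  round 0: {{0,1,2,3,4,5,6,7}}
  round 1: {{0},{1,4},{2,3,6},{5},{7}}
5 equivalence class(es) (converged in 2)
[3]={2,3,6}  [7]={7}

Answer: NOT BISIMILAR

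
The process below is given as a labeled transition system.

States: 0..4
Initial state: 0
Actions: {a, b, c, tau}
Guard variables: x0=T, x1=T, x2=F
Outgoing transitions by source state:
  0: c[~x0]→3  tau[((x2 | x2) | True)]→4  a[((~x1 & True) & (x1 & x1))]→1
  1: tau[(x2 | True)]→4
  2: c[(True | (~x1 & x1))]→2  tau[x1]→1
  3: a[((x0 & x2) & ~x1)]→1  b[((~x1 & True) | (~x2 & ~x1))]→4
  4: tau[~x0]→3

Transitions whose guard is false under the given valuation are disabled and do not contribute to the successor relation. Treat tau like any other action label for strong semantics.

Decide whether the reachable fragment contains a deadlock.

R = {0,4}
  0: tau→4  [1 out]
  4: ∅  [deadlock]
witness 4: tau

Answer: DEADLOCK at state 4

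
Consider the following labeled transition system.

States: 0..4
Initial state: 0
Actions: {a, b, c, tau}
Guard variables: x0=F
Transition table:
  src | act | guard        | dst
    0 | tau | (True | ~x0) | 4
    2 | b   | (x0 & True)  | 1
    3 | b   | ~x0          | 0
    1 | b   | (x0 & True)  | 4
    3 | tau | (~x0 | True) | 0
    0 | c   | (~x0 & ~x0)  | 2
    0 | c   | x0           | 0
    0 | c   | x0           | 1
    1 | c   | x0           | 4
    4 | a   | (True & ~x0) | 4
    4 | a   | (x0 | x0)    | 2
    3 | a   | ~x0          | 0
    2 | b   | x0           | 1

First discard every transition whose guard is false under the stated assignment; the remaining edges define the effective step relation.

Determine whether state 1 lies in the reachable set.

Guard filter leaves 6 enabled edge(s).
Layer 0: {0}
Layer 1: {2,4}  cumulative {0,2,4}
R = {0,2,4}

Answer: UNREACHABLE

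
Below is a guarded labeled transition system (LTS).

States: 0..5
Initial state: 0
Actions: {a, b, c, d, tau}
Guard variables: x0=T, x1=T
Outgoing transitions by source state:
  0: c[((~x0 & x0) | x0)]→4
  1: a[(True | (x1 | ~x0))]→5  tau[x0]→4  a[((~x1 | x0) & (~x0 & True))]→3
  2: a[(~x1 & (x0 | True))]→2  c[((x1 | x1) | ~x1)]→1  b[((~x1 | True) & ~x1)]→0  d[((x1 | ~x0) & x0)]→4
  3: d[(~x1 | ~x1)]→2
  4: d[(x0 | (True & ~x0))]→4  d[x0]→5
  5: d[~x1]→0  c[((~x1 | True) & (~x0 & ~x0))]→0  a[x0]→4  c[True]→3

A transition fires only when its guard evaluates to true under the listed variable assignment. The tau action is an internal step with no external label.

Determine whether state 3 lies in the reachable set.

After dropping false guards: 9 live edges.
depth 0: {0}
depth 1: {4}  cumulative {0,4}
depth 2: {5}  cumulative {0,4,5}
depth 3: {3}  cumulative {0,3,4,5}
Reach set: {0,3,4,5}
witness 3: c·d·c

Answer: REACHABLE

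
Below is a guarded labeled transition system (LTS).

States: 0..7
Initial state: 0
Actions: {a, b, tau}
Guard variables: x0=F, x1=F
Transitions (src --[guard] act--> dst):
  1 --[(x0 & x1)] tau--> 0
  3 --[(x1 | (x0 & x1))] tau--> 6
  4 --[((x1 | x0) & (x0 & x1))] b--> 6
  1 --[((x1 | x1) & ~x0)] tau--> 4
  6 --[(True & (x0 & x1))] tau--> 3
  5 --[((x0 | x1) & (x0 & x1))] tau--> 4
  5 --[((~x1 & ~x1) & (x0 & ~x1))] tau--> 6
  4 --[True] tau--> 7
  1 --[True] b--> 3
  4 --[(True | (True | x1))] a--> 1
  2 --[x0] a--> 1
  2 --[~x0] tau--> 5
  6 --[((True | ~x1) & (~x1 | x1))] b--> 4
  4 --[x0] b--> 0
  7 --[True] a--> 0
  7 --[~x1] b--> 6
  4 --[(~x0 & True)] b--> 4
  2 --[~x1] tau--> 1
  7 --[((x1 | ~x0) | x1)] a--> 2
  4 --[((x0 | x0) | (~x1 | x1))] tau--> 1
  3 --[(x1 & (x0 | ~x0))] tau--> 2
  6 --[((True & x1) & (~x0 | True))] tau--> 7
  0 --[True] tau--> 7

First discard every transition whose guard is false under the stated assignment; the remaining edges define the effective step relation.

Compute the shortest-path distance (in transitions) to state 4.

BFS to 4:
  Layer 0: {0}
  Layer 1: {7}
  Layer 2: {2,6}
  Layer 3: {1,4,5}
depth(4)=3, e.g. tau·b·b

Answer: 3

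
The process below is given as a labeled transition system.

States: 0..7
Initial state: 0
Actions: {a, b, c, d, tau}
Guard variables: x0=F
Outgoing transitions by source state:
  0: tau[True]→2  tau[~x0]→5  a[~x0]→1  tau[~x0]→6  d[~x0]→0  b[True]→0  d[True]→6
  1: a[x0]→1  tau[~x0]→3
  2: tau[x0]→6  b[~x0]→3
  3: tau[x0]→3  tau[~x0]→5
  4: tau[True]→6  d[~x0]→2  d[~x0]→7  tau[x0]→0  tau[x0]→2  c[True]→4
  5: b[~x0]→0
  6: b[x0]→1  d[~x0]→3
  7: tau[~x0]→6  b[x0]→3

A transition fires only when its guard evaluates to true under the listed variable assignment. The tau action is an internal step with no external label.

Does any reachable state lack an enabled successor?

Answer: DEADLOCK-FREE

Trace:
Reach set: {0,1,2,3,5,6}
  0: a→1  b→0  d→0  d→6  tau→2  tau→5  tau→6  [deg 7]
  1: tau→3  [deg 1]
  2: b→3  [deg 1]
  3: tau→5  [deg 1]
  5: b→0  [deg 1]
  6: d→3  [deg 1]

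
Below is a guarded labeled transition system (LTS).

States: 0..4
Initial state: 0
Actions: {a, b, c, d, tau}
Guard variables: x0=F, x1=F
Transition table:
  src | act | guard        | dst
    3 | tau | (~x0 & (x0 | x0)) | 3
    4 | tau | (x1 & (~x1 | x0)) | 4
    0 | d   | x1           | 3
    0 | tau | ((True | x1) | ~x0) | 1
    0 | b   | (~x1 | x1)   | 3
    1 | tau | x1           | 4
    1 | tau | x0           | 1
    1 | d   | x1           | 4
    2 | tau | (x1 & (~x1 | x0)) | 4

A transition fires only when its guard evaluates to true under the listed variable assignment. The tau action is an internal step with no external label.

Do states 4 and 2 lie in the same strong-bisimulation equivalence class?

Answer: BISIMILAR

Working:
Bisimulation quotient by refinement:
  π0 = {{0,1,2,3,4}}
  π1 = {{0},{1,2,3,4}}
2 equivalence class(es) (converged in 2)
class of 4: {1,2,3,4}; class of 2: {1,2,3,4}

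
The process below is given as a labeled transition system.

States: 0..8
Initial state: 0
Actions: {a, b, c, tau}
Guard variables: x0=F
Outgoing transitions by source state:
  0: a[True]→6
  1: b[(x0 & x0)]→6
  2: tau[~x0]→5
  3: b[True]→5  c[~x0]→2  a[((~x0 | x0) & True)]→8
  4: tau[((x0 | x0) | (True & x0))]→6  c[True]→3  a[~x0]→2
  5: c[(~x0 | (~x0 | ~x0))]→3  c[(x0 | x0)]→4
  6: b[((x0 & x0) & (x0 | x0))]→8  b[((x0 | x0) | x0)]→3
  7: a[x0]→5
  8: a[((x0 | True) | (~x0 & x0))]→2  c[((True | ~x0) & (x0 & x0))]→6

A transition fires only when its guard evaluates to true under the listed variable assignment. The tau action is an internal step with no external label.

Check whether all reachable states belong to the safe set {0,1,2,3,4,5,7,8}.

Answer: INVARIANT VIOLATED at state 6

Trace:
Inv-set: {0,1,2,3,4,5,7,8}
Reach set: {0,6}
  0: safe
  6: VIOLATES
counterexample path to 6: a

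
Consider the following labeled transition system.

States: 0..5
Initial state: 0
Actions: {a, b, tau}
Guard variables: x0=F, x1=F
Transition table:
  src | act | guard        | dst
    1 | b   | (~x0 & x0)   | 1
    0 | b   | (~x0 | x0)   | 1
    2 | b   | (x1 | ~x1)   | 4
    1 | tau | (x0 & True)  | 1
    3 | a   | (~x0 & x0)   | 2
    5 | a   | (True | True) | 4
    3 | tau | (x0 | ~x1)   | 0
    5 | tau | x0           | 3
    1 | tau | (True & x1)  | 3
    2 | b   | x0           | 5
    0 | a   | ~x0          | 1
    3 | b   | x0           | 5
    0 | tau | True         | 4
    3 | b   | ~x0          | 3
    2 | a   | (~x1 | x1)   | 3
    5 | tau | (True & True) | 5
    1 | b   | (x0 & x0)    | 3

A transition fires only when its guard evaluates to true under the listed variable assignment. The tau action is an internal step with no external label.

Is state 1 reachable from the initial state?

Answer: REACHABLE

Working:
After dropping false guards: 9 live edges.
Layer 0: {0}
Layer 1: {1,4}  total {0,1,4}
Reach set: {0,1,4}
trace reaching 1: b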